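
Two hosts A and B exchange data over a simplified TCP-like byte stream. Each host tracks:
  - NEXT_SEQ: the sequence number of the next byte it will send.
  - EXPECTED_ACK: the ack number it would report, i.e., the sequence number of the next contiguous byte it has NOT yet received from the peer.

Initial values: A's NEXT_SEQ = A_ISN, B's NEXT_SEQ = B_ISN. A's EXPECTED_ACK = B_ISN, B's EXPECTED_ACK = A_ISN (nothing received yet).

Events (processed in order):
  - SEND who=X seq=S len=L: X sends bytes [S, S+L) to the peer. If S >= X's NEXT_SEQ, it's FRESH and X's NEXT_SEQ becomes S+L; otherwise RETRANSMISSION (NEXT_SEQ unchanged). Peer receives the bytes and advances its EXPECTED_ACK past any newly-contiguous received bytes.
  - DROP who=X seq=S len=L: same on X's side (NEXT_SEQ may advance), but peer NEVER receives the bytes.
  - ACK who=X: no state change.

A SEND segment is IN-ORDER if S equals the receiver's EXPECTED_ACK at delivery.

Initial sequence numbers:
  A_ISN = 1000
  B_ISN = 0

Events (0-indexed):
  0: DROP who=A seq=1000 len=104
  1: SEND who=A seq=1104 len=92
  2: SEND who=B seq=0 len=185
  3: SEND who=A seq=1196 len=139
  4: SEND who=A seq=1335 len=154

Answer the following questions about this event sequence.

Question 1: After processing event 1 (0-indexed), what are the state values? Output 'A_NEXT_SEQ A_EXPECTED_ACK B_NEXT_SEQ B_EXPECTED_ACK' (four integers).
After event 0: A_seq=1104 A_ack=0 B_seq=0 B_ack=1000
After event 1: A_seq=1196 A_ack=0 B_seq=0 B_ack=1000

1196 0 0 1000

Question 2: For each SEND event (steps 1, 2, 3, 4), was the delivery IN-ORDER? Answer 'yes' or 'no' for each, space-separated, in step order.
Answer: no yes no no

Derivation:
Step 1: SEND seq=1104 -> out-of-order
Step 2: SEND seq=0 -> in-order
Step 3: SEND seq=1196 -> out-of-order
Step 4: SEND seq=1335 -> out-of-order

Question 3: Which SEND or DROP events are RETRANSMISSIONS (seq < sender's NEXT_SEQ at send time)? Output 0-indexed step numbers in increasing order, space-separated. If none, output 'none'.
Step 0: DROP seq=1000 -> fresh
Step 1: SEND seq=1104 -> fresh
Step 2: SEND seq=0 -> fresh
Step 3: SEND seq=1196 -> fresh
Step 4: SEND seq=1335 -> fresh

Answer: none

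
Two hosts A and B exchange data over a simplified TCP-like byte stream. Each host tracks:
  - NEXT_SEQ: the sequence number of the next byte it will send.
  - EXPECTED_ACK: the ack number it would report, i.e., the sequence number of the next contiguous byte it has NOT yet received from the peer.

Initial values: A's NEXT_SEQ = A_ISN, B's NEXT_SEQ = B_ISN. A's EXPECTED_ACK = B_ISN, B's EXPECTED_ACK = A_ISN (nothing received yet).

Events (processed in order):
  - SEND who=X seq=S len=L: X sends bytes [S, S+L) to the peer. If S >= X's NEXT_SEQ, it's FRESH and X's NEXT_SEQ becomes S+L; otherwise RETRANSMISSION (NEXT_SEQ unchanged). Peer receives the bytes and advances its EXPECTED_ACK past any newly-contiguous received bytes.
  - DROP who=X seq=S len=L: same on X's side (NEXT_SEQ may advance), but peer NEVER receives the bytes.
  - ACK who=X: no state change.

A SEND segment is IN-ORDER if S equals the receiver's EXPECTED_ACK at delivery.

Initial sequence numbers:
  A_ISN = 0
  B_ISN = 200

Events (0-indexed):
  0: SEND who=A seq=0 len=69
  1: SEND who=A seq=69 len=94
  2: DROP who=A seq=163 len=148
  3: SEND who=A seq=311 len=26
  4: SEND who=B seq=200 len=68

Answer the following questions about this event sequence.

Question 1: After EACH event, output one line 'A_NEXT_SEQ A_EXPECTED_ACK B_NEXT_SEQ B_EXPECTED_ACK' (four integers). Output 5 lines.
69 200 200 69
163 200 200 163
311 200 200 163
337 200 200 163
337 268 268 163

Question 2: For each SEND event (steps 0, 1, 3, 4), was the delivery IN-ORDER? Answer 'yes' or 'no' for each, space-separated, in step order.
Step 0: SEND seq=0 -> in-order
Step 1: SEND seq=69 -> in-order
Step 3: SEND seq=311 -> out-of-order
Step 4: SEND seq=200 -> in-order

Answer: yes yes no yes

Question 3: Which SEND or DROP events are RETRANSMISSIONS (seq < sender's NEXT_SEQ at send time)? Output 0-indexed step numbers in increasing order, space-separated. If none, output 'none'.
Step 0: SEND seq=0 -> fresh
Step 1: SEND seq=69 -> fresh
Step 2: DROP seq=163 -> fresh
Step 3: SEND seq=311 -> fresh
Step 4: SEND seq=200 -> fresh

Answer: none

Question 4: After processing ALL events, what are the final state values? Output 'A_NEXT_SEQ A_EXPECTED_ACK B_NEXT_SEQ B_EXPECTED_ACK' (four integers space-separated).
Answer: 337 268 268 163

Derivation:
After event 0: A_seq=69 A_ack=200 B_seq=200 B_ack=69
After event 1: A_seq=163 A_ack=200 B_seq=200 B_ack=163
After event 2: A_seq=311 A_ack=200 B_seq=200 B_ack=163
After event 3: A_seq=337 A_ack=200 B_seq=200 B_ack=163
After event 4: A_seq=337 A_ack=268 B_seq=268 B_ack=163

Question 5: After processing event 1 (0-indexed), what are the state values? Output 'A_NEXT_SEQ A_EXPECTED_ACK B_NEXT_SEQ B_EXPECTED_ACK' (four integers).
After event 0: A_seq=69 A_ack=200 B_seq=200 B_ack=69
After event 1: A_seq=163 A_ack=200 B_seq=200 B_ack=163

163 200 200 163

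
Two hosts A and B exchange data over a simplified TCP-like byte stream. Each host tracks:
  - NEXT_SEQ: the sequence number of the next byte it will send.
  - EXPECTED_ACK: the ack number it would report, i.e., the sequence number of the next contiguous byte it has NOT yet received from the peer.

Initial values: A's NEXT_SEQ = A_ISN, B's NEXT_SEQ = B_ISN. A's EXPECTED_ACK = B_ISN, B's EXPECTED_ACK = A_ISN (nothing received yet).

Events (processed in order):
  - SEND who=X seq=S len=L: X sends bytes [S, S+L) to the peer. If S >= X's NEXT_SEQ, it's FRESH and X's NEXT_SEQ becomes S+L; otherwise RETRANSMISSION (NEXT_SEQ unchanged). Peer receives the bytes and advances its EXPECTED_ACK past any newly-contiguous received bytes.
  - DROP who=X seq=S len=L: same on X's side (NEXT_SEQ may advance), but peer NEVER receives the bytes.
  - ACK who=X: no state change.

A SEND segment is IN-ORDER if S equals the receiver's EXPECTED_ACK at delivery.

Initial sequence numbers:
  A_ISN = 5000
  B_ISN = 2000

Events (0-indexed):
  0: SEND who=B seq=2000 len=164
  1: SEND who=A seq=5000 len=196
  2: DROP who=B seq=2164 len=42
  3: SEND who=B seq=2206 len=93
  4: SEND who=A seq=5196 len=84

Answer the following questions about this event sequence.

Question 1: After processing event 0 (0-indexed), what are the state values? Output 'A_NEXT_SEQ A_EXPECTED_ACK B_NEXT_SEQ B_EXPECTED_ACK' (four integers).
After event 0: A_seq=5000 A_ack=2164 B_seq=2164 B_ack=5000

5000 2164 2164 5000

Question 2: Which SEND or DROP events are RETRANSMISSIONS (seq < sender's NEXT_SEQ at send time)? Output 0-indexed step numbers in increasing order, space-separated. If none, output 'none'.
Answer: none

Derivation:
Step 0: SEND seq=2000 -> fresh
Step 1: SEND seq=5000 -> fresh
Step 2: DROP seq=2164 -> fresh
Step 3: SEND seq=2206 -> fresh
Step 4: SEND seq=5196 -> fresh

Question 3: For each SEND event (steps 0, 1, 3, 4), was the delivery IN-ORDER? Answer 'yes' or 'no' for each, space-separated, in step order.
Step 0: SEND seq=2000 -> in-order
Step 1: SEND seq=5000 -> in-order
Step 3: SEND seq=2206 -> out-of-order
Step 4: SEND seq=5196 -> in-order

Answer: yes yes no yes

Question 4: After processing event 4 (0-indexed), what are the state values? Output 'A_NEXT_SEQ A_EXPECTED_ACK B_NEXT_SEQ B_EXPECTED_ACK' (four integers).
After event 0: A_seq=5000 A_ack=2164 B_seq=2164 B_ack=5000
After event 1: A_seq=5196 A_ack=2164 B_seq=2164 B_ack=5196
After event 2: A_seq=5196 A_ack=2164 B_seq=2206 B_ack=5196
After event 3: A_seq=5196 A_ack=2164 B_seq=2299 B_ack=5196
After event 4: A_seq=5280 A_ack=2164 B_seq=2299 B_ack=5280

5280 2164 2299 5280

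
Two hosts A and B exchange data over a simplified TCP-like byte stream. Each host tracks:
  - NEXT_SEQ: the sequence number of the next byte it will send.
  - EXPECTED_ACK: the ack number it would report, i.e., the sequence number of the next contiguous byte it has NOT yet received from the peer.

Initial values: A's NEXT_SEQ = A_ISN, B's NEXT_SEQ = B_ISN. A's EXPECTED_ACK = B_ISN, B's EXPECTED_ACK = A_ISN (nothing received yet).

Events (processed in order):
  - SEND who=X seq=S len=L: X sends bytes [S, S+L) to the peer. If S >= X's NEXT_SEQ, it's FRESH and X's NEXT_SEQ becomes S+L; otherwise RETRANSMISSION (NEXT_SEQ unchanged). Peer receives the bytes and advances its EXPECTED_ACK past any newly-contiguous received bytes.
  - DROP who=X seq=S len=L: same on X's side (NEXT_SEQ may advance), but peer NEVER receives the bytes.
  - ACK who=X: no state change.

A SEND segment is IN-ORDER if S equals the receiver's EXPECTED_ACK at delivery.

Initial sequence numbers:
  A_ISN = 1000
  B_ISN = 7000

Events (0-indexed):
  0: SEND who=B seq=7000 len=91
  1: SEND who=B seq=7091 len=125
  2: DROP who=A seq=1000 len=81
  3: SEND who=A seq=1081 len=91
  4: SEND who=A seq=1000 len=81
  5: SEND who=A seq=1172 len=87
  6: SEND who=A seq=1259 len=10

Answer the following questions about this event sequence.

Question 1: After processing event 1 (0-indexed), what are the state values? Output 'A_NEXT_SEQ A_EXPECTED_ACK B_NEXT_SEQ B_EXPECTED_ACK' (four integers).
After event 0: A_seq=1000 A_ack=7091 B_seq=7091 B_ack=1000
After event 1: A_seq=1000 A_ack=7216 B_seq=7216 B_ack=1000

1000 7216 7216 1000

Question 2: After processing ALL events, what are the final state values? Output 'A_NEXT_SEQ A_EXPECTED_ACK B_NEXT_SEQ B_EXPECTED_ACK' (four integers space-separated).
Answer: 1269 7216 7216 1269

Derivation:
After event 0: A_seq=1000 A_ack=7091 B_seq=7091 B_ack=1000
After event 1: A_seq=1000 A_ack=7216 B_seq=7216 B_ack=1000
After event 2: A_seq=1081 A_ack=7216 B_seq=7216 B_ack=1000
After event 3: A_seq=1172 A_ack=7216 B_seq=7216 B_ack=1000
After event 4: A_seq=1172 A_ack=7216 B_seq=7216 B_ack=1172
After event 5: A_seq=1259 A_ack=7216 B_seq=7216 B_ack=1259
After event 6: A_seq=1269 A_ack=7216 B_seq=7216 B_ack=1269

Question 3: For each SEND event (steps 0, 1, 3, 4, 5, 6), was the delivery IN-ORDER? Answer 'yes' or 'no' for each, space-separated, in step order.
Step 0: SEND seq=7000 -> in-order
Step 1: SEND seq=7091 -> in-order
Step 3: SEND seq=1081 -> out-of-order
Step 4: SEND seq=1000 -> in-order
Step 5: SEND seq=1172 -> in-order
Step 6: SEND seq=1259 -> in-order

Answer: yes yes no yes yes yes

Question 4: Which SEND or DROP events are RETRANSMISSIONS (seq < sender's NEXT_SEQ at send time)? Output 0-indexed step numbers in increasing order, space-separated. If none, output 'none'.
Step 0: SEND seq=7000 -> fresh
Step 1: SEND seq=7091 -> fresh
Step 2: DROP seq=1000 -> fresh
Step 3: SEND seq=1081 -> fresh
Step 4: SEND seq=1000 -> retransmit
Step 5: SEND seq=1172 -> fresh
Step 6: SEND seq=1259 -> fresh

Answer: 4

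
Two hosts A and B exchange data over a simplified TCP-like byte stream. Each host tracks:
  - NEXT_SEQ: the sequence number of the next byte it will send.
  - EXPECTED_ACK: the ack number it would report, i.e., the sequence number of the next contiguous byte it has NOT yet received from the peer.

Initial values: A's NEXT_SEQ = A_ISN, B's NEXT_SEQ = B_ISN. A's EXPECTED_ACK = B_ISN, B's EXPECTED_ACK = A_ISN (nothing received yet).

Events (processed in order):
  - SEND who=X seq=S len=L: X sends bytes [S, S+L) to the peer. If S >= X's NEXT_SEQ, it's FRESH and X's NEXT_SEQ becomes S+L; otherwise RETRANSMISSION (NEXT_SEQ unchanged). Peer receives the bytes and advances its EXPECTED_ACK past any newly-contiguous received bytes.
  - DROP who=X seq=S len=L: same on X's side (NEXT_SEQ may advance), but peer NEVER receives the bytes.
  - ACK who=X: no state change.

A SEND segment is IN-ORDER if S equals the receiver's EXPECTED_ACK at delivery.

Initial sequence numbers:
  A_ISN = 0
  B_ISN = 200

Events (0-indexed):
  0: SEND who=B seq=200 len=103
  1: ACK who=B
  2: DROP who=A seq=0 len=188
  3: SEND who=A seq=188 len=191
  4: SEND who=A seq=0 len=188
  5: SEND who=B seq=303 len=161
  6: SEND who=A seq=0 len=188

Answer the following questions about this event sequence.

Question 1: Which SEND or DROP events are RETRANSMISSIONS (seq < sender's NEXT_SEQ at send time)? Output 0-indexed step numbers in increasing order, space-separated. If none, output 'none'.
Step 0: SEND seq=200 -> fresh
Step 2: DROP seq=0 -> fresh
Step 3: SEND seq=188 -> fresh
Step 4: SEND seq=0 -> retransmit
Step 5: SEND seq=303 -> fresh
Step 6: SEND seq=0 -> retransmit

Answer: 4 6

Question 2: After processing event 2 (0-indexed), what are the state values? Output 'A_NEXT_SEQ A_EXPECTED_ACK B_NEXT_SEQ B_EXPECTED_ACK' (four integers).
After event 0: A_seq=0 A_ack=303 B_seq=303 B_ack=0
After event 1: A_seq=0 A_ack=303 B_seq=303 B_ack=0
After event 2: A_seq=188 A_ack=303 B_seq=303 B_ack=0

188 303 303 0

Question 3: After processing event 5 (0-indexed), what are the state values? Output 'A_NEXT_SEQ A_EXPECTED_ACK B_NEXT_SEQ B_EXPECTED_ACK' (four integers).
After event 0: A_seq=0 A_ack=303 B_seq=303 B_ack=0
After event 1: A_seq=0 A_ack=303 B_seq=303 B_ack=0
After event 2: A_seq=188 A_ack=303 B_seq=303 B_ack=0
After event 3: A_seq=379 A_ack=303 B_seq=303 B_ack=0
After event 4: A_seq=379 A_ack=303 B_seq=303 B_ack=379
After event 5: A_seq=379 A_ack=464 B_seq=464 B_ack=379

379 464 464 379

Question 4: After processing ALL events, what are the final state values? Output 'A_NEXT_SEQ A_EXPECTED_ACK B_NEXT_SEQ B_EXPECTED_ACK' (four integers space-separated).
Answer: 379 464 464 379

Derivation:
After event 0: A_seq=0 A_ack=303 B_seq=303 B_ack=0
After event 1: A_seq=0 A_ack=303 B_seq=303 B_ack=0
After event 2: A_seq=188 A_ack=303 B_seq=303 B_ack=0
After event 3: A_seq=379 A_ack=303 B_seq=303 B_ack=0
After event 4: A_seq=379 A_ack=303 B_seq=303 B_ack=379
After event 5: A_seq=379 A_ack=464 B_seq=464 B_ack=379
After event 6: A_seq=379 A_ack=464 B_seq=464 B_ack=379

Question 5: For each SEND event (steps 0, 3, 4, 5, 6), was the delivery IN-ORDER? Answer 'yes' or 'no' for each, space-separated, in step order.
Step 0: SEND seq=200 -> in-order
Step 3: SEND seq=188 -> out-of-order
Step 4: SEND seq=0 -> in-order
Step 5: SEND seq=303 -> in-order
Step 6: SEND seq=0 -> out-of-order

Answer: yes no yes yes no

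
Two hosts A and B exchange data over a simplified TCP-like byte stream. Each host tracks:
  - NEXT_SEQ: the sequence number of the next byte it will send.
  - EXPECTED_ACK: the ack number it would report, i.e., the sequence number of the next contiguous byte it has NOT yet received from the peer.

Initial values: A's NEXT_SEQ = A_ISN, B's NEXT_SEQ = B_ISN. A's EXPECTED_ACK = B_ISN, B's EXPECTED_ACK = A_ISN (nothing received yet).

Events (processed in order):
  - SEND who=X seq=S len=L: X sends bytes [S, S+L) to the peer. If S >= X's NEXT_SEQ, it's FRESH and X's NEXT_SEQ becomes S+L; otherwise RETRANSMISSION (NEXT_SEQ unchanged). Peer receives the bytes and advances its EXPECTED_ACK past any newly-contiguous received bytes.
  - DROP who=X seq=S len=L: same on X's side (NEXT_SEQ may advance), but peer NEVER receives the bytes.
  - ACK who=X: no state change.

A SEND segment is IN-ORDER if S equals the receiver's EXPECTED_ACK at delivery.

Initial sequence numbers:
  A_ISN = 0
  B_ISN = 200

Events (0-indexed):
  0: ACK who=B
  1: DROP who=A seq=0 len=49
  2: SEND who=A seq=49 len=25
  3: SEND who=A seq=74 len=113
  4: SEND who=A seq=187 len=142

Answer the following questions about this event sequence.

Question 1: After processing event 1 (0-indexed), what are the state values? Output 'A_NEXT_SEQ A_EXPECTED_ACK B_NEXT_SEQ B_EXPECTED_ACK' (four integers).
After event 0: A_seq=0 A_ack=200 B_seq=200 B_ack=0
After event 1: A_seq=49 A_ack=200 B_seq=200 B_ack=0

49 200 200 0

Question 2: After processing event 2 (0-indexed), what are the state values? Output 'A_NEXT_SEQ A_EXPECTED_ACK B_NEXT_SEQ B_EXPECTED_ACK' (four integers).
After event 0: A_seq=0 A_ack=200 B_seq=200 B_ack=0
After event 1: A_seq=49 A_ack=200 B_seq=200 B_ack=0
After event 2: A_seq=74 A_ack=200 B_seq=200 B_ack=0

74 200 200 0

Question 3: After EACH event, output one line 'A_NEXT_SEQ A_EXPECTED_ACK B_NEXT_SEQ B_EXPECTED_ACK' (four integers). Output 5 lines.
0 200 200 0
49 200 200 0
74 200 200 0
187 200 200 0
329 200 200 0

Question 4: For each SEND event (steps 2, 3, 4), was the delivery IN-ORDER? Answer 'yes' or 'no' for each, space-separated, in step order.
Step 2: SEND seq=49 -> out-of-order
Step 3: SEND seq=74 -> out-of-order
Step 4: SEND seq=187 -> out-of-order

Answer: no no no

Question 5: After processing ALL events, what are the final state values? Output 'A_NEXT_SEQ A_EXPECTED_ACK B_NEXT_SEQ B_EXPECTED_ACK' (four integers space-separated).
After event 0: A_seq=0 A_ack=200 B_seq=200 B_ack=0
After event 1: A_seq=49 A_ack=200 B_seq=200 B_ack=0
After event 2: A_seq=74 A_ack=200 B_seq=200 B_ack=0
After event 3: A_seq=187 A_ack=200 B_seq=200 B_ack=0
After event 4: A_seq=329 A_ack=200 B_seq=200 B_ack=0

Answer: 329 200 200 0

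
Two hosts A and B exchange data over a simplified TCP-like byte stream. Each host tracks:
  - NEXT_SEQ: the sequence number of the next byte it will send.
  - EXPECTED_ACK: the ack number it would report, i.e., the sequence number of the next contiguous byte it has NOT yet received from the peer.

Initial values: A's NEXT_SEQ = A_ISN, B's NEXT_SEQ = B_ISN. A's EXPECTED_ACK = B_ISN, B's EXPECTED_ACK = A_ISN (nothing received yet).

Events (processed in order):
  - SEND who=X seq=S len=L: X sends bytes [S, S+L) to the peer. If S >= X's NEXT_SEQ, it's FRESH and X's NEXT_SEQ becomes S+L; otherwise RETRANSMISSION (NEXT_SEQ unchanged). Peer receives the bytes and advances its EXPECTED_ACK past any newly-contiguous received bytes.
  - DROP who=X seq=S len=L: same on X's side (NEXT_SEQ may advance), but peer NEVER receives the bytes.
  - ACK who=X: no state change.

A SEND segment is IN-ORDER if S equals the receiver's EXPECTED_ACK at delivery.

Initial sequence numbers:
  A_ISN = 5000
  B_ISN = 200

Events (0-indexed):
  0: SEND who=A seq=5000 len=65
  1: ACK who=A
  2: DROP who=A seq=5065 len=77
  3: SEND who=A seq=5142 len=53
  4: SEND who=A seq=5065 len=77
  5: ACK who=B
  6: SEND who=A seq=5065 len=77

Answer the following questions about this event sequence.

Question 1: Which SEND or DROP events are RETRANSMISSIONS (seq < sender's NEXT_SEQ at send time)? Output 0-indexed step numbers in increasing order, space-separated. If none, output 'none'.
Step 0: SEND seq=5000 -> fresh
Step 2: DROP seq=5065 -> fresh
Step 3: SEND seq=5142 -> fresh
Step 4: SEND seq=5065 -> retransmit
Step 6: SEND seq=5065 -> retransmit

Answer: 4 6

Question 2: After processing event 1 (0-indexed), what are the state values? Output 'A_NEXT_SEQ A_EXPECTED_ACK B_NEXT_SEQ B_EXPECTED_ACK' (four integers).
After event 0: A_seq=5065 A_ack=200 B_seq=200 B_ack=5065
After event 1: A_seq=5065 A_ack=200 B_seq=200 B_ack=5065

5065 200 200 5065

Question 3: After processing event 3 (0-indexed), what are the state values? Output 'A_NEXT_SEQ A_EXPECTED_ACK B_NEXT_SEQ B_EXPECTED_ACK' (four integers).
After event 0: A_seq=5065 A_ack=200 B_seq=200 B_ack=5065
After event 1: A_seq=5065 A_ack=200 B_seq=200 B_ack=5065
After event 2: A_seq=5142 A_ack=200 B_seq=200 B_ack=5065
After event 3: A_seq=5195 A_ack=200 B_seq=200 B_ack=5065

5195 200 200 5065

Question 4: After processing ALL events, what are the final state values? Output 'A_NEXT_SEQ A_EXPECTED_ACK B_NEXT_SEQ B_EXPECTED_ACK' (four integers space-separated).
After event 0: A_seq=5065 A_ack=200 B_seq=200 B_ack=5065
After event 1: A_seq=5065 A_ack=200 B_seq=200 B_ack=5065
After event 2: A_seq=5142 A_ack=200 B_seq=200 B_ack=5065
After event 3: A_seq=5195 A_ack=200 B_seq=200 B_ack=5065
After event 4: A_seq=5195 A_ack=200 B_seq=200 B_ack=5195
After event 5: A_seq=5195 A_ack=200 B_seq=200 B_ack=5195
After event 6: A_seq=5195 A_ack=200 B_seq=200 B_ack=5195

Answer: 5195 200 200 5195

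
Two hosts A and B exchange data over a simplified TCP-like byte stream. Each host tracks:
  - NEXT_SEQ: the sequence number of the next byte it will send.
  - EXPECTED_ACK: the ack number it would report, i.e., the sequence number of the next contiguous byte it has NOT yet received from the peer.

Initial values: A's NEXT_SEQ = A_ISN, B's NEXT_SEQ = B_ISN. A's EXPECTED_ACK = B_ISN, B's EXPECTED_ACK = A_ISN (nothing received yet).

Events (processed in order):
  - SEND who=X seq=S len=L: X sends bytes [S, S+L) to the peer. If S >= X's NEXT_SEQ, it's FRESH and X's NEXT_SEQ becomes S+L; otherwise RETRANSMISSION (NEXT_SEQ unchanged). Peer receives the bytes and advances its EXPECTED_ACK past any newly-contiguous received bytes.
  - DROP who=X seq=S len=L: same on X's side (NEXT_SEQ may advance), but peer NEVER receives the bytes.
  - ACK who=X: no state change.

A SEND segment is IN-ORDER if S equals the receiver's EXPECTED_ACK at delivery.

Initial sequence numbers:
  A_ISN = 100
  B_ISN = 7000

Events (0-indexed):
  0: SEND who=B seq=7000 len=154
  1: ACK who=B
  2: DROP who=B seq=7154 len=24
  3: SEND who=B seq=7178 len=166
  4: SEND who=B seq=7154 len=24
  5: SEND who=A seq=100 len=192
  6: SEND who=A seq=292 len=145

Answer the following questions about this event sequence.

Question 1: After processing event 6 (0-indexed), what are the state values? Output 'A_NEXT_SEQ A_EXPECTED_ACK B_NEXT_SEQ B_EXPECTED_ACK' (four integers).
After event 0: A_seq=100 A_ack=7154 B_seq=7154 B_ack=100
After event 1: A_seq=100 A_ack=7154 B_seq=7154 B_ack=100
After event 2: A_seq=100 A_ack=7154 B_seq=7178 B_ack=100
After event 3: A_seq=100 A_ack=7154 B_seq=7344 B_ack=100
After event 4: A_seq=100 A_ack=7344 B_seq=7344 B_ack=100
After event 5: A_seq=292 A_ack=7344 B_seq=7344 B_ack=292
After event 6: A_seq=437 A_ack=7344 B_seq=7344 B_ack=437

437 7344 7344 437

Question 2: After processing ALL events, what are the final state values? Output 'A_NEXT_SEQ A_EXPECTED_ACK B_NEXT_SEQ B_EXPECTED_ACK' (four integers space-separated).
After event 0: A_seq=100 A_ack=7154 B_seq=7154 B_ack=100
After event 1: A_seq=100 A_ack=7154 B_seq=7154 B_ack=100
After event 2: A_seq=100 A_ack=7154 B_seq=7178 B_ack=100
After event 3: A_seq=100 A_ack=7154 B_seq=7344 B_ack=100
After event 4: A_seq=100 A_ack=7344 B_seq=7344 B_ack=100
After event 5: A_seq=292 A_ack=7344 B_seq=7344 B_ack=292
After event 6: A_seq=437 A_ack=7344 B_seq=7344 B_ack=437

Answer: 437 7344 7344 437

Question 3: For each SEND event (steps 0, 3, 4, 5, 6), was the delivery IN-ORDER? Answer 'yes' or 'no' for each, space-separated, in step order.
Step 0: SEND seq=7000 -> in-order
Step 3: SEND seq=7178 -> out-of-order
Step 4: SEND seq=7154 -> in-order
Step 5: SEND seq=100 -> in-order
Step 6: SEND seq=292 -> in-order

Answer: yes no yes yes yes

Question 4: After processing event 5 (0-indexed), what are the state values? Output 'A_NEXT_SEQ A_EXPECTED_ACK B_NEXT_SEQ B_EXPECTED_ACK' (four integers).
After event 0: A_seq=100 A_ack=7154 B_seq=7154 B_ack=100
After event 1: A_seq=100 A_ack=7154 B_seq=7154 B_ack=100
After event 2: A_seq=100 A_ack=7154 B_seq=7178 B_ack=100
After event 3: A_seq=100 A_ack=7154 B_seq=7344 B_ack=100
After event 4: A_seq=100 A_ack=7344 B_seq=7344 B_ack=100
After event 5: A_seq=292 A_ack=7344 B_seq=7344 B_ack=292

292 7344 7344 292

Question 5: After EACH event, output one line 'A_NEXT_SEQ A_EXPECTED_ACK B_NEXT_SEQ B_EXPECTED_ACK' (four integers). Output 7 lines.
100 7154 7154 100
100 7154 7154 100
100 7154 7178 100
100 7154 7344 100
100 7344 7344 100
292 7344 7344 292
437 7344 7344 437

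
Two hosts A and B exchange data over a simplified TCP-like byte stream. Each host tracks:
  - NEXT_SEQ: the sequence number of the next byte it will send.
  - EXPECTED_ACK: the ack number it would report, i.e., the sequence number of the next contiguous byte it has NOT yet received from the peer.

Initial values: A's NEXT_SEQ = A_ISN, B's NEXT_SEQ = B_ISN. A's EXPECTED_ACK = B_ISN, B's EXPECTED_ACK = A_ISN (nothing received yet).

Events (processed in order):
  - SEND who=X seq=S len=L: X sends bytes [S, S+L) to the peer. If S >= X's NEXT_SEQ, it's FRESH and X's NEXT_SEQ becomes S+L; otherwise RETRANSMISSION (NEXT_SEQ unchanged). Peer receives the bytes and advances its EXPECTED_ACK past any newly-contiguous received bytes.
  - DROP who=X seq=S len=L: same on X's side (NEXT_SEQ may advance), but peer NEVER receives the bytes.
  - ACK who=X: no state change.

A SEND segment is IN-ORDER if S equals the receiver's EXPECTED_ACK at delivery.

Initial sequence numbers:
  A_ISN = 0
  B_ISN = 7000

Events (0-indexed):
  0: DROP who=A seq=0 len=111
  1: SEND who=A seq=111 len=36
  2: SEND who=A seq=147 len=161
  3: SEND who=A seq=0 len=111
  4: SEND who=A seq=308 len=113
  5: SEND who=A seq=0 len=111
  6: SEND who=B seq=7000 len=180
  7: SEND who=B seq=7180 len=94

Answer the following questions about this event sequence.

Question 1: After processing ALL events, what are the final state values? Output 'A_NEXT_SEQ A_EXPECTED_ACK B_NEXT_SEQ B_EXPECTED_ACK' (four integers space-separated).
Answer: 421 7274 7274 421

Derivation:
After event 0: A_seq=111 A_ack=7000 B_seq=7000 B_ack=0
After event 1: A_seq=147 A_ack=7000 B_seq=7000 B_ack=0
After event 2: A_seq=308 A_ack=7000 B_seq=7000 B_ack=0
After event 3: A_seq=308 A_ack=7000 B_seq=7000 B_ack=308
After event 4: A_seq=421 A_ack=7000 B_seq=7000 B_ack=421
After event 5: A_seq=421 A_ack=7000 B_seq=7000 B_ack=421
After event 6: A_seq=421 A_ack=7180 B_seq=7180 B_ack=421
After event 7: A_seq=421 A_ack=7274 B_seq=7274 B_ack=421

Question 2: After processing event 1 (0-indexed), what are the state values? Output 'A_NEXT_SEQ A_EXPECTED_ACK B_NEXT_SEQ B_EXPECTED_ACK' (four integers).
After event 0: A_seq=111 A_ack=7000 B_seq=7000 B_ack=0
After event 1: A_seq=147 A_ack=7000 B_seq=7000 B_ack=0

147 7000 7000 0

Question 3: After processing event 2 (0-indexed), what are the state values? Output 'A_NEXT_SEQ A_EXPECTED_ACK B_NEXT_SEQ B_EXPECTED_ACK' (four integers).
After event 0: A_seq=111 A_ack=7000 B_seq=7000 B_ack=0
After event 1: A_seq=147 A_ack=7000 B_seq=7000 B_ack=0
After event 2: A_seq=308 A_ack=7000 B_seq=7000 B_ack=0

308 7000 7000 0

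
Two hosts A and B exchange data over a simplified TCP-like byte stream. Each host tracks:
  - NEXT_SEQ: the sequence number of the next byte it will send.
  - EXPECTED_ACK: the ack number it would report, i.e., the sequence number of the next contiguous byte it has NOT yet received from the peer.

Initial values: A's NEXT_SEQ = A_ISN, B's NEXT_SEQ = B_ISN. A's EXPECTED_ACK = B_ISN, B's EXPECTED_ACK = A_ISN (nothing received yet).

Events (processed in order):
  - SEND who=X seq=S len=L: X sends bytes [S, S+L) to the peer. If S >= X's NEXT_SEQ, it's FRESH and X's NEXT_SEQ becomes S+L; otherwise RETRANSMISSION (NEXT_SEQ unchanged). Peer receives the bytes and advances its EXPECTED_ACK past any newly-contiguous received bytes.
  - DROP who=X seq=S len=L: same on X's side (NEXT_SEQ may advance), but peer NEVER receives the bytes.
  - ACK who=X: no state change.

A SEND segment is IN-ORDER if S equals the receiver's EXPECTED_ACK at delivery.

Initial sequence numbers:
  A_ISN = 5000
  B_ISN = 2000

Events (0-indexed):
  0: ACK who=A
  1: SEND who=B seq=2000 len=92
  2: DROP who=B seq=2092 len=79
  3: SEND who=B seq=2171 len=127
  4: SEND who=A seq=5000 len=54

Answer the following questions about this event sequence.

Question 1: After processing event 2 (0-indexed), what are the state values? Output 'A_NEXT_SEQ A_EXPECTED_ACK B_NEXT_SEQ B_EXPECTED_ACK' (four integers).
After event 0: A_seq=5000 A_ack=2000 B_seq=2000 B_ack=5000
After event 1: A_seq=5000 A_ack=2092 B_seq=2092 B_ack=5000
After event 2: A_seq=5000 A_ack=2092 B_seq=2171 B_ack=5000

5000 2092 2171 5000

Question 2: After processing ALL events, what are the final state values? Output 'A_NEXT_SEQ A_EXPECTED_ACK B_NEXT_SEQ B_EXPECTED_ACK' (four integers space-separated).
After event 0: A_seq=5000 A_ack=2000 B_seq=2000 B_ack=5000
After event 1: A_seq=5000 A_ack=2092 B_seq=2092 B_ack=5000
After event 2: A_seq=5000 A_ack=2092 B_seq=2171 B_ack=5000
After event 3: A_seq=5000 A_ack=2092 B_seq=2298 B_ack=5000
After event 4: A_seq=5054 A_ack=2092 B_seq=2298 B_ack=5054

Answer: 5054 2092 2298 5054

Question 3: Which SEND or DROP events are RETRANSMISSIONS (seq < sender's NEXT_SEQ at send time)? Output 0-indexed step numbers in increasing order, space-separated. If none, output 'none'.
Answer: none

Derivation:
Step 1: SEND seq=2000 -> fresh
Step 2: DROP seq=2092 -> fresh
Step 3: SEND seq=2171 -> fresh
Step 4: SEND seq=5000 -> fresh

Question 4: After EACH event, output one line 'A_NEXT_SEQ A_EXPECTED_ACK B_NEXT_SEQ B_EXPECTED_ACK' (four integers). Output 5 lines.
5000 2000 2000 5000
5000 2092 2092 5000
5000 2092 2171 5000
5000 2092 2298 5000
5054 2092 2298 5054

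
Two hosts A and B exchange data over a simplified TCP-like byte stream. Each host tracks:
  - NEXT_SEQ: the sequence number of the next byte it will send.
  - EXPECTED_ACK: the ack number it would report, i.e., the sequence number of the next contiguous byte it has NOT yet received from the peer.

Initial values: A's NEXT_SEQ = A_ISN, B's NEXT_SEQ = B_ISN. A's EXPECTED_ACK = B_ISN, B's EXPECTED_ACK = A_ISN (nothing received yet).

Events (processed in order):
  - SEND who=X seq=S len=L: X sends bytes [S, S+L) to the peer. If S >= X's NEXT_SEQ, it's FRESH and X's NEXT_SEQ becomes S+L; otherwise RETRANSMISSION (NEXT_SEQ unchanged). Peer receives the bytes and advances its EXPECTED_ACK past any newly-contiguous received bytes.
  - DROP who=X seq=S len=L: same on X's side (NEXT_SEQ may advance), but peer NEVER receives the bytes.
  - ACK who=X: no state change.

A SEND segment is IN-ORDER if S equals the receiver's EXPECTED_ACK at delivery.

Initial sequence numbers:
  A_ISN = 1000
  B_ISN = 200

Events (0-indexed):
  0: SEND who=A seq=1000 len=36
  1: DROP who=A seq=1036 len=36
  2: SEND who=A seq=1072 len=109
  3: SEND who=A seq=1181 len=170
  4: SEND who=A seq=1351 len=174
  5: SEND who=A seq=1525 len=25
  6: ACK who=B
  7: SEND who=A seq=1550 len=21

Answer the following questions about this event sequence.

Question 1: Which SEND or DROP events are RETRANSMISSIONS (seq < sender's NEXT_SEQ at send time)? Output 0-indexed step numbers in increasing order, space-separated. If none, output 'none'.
Step 0: SEND seq=1000 -> fresh
Step 1: DROP seq=1036 -> fresh
Step 2: SEND seq=1072 -> fresh
Step 3: SEND seq=1181 -> fresh
Step 4: SEND seq=1351 -> fresh
Step 5: SEND seq=1525 -> fresh
Step 7: SEND seq=1550 -> fresh

Answer: none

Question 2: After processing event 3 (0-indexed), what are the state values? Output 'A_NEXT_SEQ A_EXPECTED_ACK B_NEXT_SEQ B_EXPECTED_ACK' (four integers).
After event 0: A_seq=1036 A_ack=200 B_seq=200 B_ack=1036
After event 1: A_seq=1072 A_ack=200 B_seq=200 B_ack=1036
After event 2: A_seq=1181 A_ack=200 B_seq=200 B_ack=1036
After event 3: A_seq=1351 A_ack=200 B_seq=200 B_ack=1036

1351 200 200 1036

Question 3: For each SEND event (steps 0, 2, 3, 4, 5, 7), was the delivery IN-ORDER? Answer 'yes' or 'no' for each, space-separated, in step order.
Answer: yes no no no no no

Derivation:
Step 0: SEND seq=1000 -> in-order
Step 2: SEND seq=1072 -> out-of-order
Step 3: SEND seq=1181 -> out-of-order
Step 4: SEND seq=1351 -> out-of-order
Step 5: SEND seq=1525 -> out-of-order
Step 7: SEND seq=1550 -> out-of-order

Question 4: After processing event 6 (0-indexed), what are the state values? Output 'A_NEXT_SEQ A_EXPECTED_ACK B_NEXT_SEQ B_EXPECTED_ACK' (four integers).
After event 0: A_seq=1036 A_ack=200 B_seq=200 B_ack=1036
After event 1: A_seq=1072 A_ack=200 B_seq=200 B_ack=1036
After event 2: A_seq=1181 A_ack=200 B_seq=200 B_ack=1036
After event 3: A_seq=1351 A_ack=200 B_seq=200 B_ack=1036
After event 4: A_seq=1525 A_ack=200 B_seq=200 B_ack=1036
After event 5: A_seq=1550 A_ack=200 B_seq=200 B_ack=1036
After event 6: A_seq=1550 A_ack=200 B_seq=200 B_ack=1036

1550 200 200 1036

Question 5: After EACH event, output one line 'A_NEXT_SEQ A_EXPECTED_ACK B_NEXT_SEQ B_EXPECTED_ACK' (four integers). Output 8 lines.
1036 200 200 1036
1072 200 200 1036
1181 200 200 1036
1351 200 200 1036
1525 200 200 1036
1550 200 200 1036
1550 200 200 1036
1571 200 200 1036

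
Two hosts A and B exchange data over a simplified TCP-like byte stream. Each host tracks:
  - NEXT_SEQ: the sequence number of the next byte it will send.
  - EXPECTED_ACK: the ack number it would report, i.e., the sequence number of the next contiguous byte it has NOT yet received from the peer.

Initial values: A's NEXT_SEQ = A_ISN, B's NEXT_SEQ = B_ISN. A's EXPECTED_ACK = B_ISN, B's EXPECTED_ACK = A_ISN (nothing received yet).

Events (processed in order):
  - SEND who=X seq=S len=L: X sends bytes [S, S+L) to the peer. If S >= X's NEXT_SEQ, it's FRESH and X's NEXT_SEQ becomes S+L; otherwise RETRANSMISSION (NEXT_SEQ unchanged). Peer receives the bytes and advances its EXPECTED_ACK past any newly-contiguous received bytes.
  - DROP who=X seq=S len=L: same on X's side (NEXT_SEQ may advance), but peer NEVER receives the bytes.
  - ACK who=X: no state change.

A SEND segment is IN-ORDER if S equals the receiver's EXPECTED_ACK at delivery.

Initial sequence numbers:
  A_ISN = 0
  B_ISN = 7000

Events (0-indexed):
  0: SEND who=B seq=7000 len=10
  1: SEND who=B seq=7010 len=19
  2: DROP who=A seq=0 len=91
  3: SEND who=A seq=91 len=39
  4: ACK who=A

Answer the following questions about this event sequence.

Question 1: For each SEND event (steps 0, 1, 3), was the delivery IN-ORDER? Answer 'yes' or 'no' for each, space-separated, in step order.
Step 0: SEND seq=7000 -> in-order
Step 1: SEND seq=7010 -> in-order
Step 3: SEND seq=91 -> out-of-order

Answer: yes yes no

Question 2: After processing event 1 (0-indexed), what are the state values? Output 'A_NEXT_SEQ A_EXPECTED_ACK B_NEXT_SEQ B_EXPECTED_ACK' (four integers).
After event 0: A_seq=0 A_ack=7010 B_seq=7010 B_ack=0
After event 1: A_seq=0 A_ack=7029 B_seq=7029 B_ack=0

0 7029 7029 0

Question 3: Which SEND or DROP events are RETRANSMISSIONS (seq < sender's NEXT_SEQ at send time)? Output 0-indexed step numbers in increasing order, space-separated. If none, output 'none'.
Answer: none

Derivation:
Step 0: SEND seq=7000 -> fresh
Step 1: SEND seq=7010 -> fresh
Step 2: DROP seq=0 -> fresh
Step 3: SEND seq=91 -> fresh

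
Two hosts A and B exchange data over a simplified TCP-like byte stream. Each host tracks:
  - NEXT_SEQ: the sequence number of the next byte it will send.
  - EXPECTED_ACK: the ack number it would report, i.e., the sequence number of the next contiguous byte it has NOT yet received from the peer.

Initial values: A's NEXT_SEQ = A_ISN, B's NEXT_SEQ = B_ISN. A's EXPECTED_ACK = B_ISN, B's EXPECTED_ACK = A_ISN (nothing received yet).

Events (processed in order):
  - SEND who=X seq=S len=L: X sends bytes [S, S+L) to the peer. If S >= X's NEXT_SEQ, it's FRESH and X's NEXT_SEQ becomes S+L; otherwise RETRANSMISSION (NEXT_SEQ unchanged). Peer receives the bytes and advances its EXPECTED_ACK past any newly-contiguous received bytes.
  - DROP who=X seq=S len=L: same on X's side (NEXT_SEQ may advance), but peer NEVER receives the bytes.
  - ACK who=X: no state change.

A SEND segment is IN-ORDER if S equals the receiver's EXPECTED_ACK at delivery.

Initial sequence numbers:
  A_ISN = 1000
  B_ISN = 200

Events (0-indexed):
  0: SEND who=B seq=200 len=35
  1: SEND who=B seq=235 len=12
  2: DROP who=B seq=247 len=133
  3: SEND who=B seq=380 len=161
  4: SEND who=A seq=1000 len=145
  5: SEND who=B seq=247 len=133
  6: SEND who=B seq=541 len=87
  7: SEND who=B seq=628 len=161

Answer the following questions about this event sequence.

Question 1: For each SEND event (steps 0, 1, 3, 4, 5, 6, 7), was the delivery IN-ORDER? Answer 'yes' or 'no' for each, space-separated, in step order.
Answer: yes yes no yes yes yes yes

Derivation:
Step 0: SEND seq=200 -> in-order
Step 1: SEND seq=235 -> in-order
Step 3: SEND seq=380 -> out-of-order
Step 4: SEND seq=1000 -> in-order
Step 5: SEND seq=247 -> in-order
Step 6: SEND seq=541 -> in-order
Step 7: SEND seq=628 -> in-order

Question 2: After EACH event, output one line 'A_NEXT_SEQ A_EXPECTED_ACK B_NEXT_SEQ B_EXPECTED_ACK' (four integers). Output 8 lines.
1000 235 235 1000
1000 247 247 1000
1000 247 380 1000
1000 247 541 1000
1145 247 541 1145
1145 541 541 1145
1145 628 628 1145
1145 789 789 1145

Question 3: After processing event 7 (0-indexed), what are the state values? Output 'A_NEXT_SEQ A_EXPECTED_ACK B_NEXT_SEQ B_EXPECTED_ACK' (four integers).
After event 0: A_seq=1000 A_ack=235 B_seq=235 B_ack=1000
After event 1: A_seq=1000 A_ack=247 B_seq=247 B_ack=1000
After event 2: A_seq=1000 A_ack=247 B_seq=380 B_ack=1000
After event 3: A_seq=1000 A_ack=247 B_seq=541 B_ack=1000
After event 4: A_seq=1145 A_ack=247 B_seq=541 B_ack=1145
After event 5: A_seq=1145 A_ack=541 B_seq=541 B_ack=1145
After event 6: A_seq=1145 A_ack=628 B_seq=628 B_ack=1145
After event 7: A_seq=1145 A_ack=789 B_seq=789 B_ack=1145

1145 789 789 1145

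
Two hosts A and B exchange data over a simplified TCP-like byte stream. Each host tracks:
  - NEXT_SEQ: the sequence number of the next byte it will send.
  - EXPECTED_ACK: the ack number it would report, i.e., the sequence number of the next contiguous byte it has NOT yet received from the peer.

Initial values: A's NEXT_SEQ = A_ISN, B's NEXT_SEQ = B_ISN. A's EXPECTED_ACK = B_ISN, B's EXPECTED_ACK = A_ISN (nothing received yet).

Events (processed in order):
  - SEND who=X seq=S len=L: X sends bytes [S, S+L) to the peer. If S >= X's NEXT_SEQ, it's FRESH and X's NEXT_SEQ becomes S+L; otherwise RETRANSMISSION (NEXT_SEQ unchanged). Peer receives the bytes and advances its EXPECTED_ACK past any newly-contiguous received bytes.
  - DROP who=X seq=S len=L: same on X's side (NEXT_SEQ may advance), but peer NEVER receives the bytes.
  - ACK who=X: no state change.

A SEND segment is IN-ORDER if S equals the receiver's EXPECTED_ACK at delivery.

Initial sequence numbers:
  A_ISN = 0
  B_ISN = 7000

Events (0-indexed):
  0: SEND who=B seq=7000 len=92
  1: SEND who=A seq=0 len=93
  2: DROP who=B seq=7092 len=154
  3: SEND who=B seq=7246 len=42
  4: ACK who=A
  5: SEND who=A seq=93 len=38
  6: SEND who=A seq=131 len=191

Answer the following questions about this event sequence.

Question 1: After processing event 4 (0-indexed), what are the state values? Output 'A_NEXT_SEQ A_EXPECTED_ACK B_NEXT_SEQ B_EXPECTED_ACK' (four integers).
After event 0: A_seq=0 A_ack=7092 B_seq=7092 B_ack=0
After event 1: A_seq=93 A_ack=7092 B_seq=7092 B_ack=93
After event 2: A_seq=93 A_ack=7092 B_seq=7246 B_ack=93
After event 3: A_seq=93 A_ack=7092 B_seq=7288 B_ack=93
After event 4: A_seq=93 A_ack=7092 B_seq=7288 B_ack=93

93 7092 7288 93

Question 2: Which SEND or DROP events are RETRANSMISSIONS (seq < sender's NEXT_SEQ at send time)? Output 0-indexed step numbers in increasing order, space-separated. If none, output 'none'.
Answer: none

Derivation:
Step 0: SEND seq=7000 -> fresh
Step 1: SEND seq=0 -> fresh
Step 2: DROP seq=7092 -> fresh
Step 3: SEND seq=7246 -> fresh
Step 5: SEND seq=93 -> fresh
Step 6: SEND seq=131 -> fresh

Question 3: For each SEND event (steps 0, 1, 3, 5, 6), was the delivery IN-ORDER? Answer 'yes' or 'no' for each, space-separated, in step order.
Answer: yes yes no yes yes

Derivation:
Step 0: SEND seq=7000 -> in-order
Step 1: SEND seq=0 -> in-order
Step 3: SEND seq=7246 -> out-of-order
Step 5: SEND seq=93 -> in-order
Step 6: SEND seq=131 -> in-order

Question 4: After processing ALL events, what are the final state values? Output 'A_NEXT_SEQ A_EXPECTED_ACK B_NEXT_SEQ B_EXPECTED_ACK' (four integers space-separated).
Answer: 322 7092 7288 322

Derivation:
After event 0: A_seq=0 A_ack=7092 B_seq=7092 B_ack=0
After event 1: A_seq=93 A_ack=7092 B_seq=7092 B_ack=93
After event 2: A_seq=93 A_ack=7092 B_seq=7246 B_ack=93
After event 3: A_seq=93 A_ack=7092 B_seq=7288 B_ack=93
After event 4: A_seq=93 A_ack=7092 B_seq=7288 B_ack=93
After event 5: A_seq=131 A_ack=7092 B_seq=7288 B_ack=131
After event 6: A_seq=322 A_ack=7092 B_seq=7288 B_ack=322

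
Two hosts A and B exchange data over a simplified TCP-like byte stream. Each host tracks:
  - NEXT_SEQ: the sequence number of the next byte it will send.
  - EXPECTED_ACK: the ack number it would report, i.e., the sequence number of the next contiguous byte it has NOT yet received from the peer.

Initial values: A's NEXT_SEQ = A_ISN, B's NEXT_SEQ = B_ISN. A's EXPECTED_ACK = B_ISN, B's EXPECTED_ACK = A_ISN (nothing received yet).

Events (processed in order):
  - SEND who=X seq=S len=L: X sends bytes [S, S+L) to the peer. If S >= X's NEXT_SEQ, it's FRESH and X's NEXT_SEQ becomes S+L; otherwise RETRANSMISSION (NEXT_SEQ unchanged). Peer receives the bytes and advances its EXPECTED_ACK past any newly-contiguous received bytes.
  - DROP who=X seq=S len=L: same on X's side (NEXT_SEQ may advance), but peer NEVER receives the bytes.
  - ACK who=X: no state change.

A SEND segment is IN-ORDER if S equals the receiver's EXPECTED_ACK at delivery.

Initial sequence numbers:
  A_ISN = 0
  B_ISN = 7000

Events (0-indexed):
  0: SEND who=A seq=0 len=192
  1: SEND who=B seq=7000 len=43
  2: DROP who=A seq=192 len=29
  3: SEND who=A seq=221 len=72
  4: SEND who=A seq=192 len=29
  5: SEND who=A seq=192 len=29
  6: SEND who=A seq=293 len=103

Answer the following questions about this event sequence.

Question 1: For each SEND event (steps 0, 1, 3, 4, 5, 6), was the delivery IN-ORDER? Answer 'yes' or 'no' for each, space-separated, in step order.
Answer: yes yes no yes no yes

Derivation:
Step 0: SEND seq=0 -> in-order
Step 1: SEND seq=7000 -> in-order
Step 3: SEND seq=221 -> out-of-order
Step 4: SEND seq=192 -> in-order
Step 5: SEND seq=192 -> out-of-order
Step 6: SEND seq=293 -> in-order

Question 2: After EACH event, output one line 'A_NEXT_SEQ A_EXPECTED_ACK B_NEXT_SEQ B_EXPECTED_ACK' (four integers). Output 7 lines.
192 7000 7000 192
192 7043 7043 192
221 7043 7043 192
293 7043 7043 192
293 7043 7043 293
293 7043 7043 293
396 7043 7043 396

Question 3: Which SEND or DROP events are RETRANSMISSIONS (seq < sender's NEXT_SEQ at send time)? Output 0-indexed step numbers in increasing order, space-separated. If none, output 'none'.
Answer: 4 5

Derivation:
Step 0: SEND seq=0 -> fresh
Step 1: SEND seq=7000 -> fresh
Step 2: DROP seq=192 -> fresh
Step 3: SEND seq=221 -> fresh
Step 4: SEND seq=192 -> retransmit
Step 5: SEND seq=192 -> retransmit
Step 6: SEND seq=293 -> fresh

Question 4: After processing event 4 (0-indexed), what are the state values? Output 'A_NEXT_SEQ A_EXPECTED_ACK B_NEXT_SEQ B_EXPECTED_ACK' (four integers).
After event 0: A_seq=192 A_ack=7000 B_seq=7000 B_ack=192
After event 1: A_seq=192 A_ack=7043 B_seq=7043 B_ack=192
After event 2: A_seq=221 A_ack=7043 B_seq=7043 B_ack=192
After event 3: A_seq=293 A_ack=7043 B_seq=7043 B_ack=192
After event 4: A_seq=293 A_ack=7043 B_seq=7043 B_ack=293

293 7043 7043 293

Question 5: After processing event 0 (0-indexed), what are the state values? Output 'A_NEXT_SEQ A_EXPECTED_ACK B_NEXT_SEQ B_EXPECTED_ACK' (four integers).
After event 0: A_seq=192 A_ack=7000 B_seq=7000 B_ack=192

192 7000 7000 192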